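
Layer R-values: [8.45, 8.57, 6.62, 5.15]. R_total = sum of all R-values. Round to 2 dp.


R_total = 8.45 + 8.57 + 6.62 + 5.15 = 28.79

28.79


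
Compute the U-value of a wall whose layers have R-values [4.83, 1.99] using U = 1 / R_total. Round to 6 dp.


R_total = 4.83 + 1.99 = 6.82
U = 1/6.82 = 0.146628

0.146628


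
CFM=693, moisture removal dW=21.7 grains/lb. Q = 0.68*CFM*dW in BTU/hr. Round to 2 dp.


Q = 0.68 * 693 * 21.7 = 10225.91 BTU/hr

10225.91 BTU/hr


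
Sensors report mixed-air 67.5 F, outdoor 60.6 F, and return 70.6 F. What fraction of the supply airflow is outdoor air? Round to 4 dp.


frac = (67.5 - 70.6) / (60.6 - 70.6) = 0.3100

0.3100


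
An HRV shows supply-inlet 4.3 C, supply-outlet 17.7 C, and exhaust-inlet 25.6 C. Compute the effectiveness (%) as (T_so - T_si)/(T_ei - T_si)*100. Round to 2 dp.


eff = (17.7-4.3)/(25.6-4.3)*100 = 62.91 %

62.91 %


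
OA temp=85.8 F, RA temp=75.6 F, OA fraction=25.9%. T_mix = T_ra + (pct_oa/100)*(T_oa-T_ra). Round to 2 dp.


T_mix = 75.6 + (25.9/100)*(85.8-75.6) = 78.24 F

78.24 F


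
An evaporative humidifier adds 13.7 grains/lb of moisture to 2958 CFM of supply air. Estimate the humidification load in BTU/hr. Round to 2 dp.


Q = 0.68 * 2958 * 13.7 = 27556.73 BTU/hr

27556.73 BTU/hr


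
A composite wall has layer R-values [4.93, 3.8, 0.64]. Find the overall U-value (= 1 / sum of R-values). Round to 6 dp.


R_total = 4.93 + 3.8 + 0.64 = 9.37
U = 1/9.37 = 0.106724

0.106724


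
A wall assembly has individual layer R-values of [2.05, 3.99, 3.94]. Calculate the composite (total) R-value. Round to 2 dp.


R_total = 2.05 + 3.99 + 3.94 = 9.98

9.98


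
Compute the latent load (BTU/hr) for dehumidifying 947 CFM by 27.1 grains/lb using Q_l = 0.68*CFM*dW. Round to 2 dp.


Q = 0.68 * 947 * 27.1 = 17451.32 BTU/hr

17451.32 BTU/hr


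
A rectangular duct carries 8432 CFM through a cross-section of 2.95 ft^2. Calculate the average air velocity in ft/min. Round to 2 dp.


V = 8432 / 2.95 = 2858.31 ft/min

2858.31 ft/min


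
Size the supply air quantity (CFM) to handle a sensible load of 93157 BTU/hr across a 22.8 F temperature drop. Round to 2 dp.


CFM = 93157 / (1.08 * 22.8) = 3783.18

3783.18 CFM


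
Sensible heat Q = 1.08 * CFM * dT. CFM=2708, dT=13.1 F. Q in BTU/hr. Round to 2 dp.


Q = 1.08 * 2708 * 13.1 = 38312.78 BTU/hr

38312.78 BTU/hr


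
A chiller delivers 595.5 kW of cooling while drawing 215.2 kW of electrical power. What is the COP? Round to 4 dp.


COP = 595.5 / 215.2 = 2.7672

2.7672


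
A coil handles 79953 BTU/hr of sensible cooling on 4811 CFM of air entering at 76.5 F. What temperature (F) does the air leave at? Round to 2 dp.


dT = 79953/(1.08*4811) = 15.3878
T_leave = 76.5 - 15.3878 = 61.11 F

61.11 F


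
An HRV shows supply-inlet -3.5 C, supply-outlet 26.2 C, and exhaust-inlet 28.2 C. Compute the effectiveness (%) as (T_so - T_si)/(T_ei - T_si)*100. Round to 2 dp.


eff = (26.2-(-3.5))/(28.2-(-3.5))*100 = 93.69 %

93.69 %


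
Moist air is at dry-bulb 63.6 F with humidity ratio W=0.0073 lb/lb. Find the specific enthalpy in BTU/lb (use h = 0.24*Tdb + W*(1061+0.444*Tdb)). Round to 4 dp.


h = 0.24*63.6 + 0.0073*(1061+0.444*63.6) = 23.2154 BTU/lb

23.2154 BTU/lb


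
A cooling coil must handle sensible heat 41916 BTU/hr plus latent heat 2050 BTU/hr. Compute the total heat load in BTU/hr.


Qt = 41916 + 2050 = 43966 BTU/hr

43966 BTU/hr


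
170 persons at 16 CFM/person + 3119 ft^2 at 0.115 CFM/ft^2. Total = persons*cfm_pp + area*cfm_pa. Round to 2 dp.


Total = 170*16 + 3119*0.115 = 3078.69 CFM

3078.69 CFM


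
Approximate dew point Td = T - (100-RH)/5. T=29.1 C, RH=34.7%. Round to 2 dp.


Td = 29.1 - (100-34.7)/5 = 16.04 C

16.04 C


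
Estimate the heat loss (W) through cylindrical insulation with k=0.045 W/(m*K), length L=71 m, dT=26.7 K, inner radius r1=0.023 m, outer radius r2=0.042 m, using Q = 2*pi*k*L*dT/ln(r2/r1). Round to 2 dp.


Q = 2*pi*0.045*71*26.7/ln(0.042/0.023) = 890.10 W

890.10 W


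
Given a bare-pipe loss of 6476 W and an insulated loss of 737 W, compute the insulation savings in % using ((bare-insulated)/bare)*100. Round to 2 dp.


Savings = ((6476-737)/6476)*100 = 88.62 %

88.62 %


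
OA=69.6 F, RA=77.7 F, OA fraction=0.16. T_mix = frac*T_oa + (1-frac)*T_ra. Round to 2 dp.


T_mix = 0.16*69.6 + 0.84*77.7 = 76.40 F

76.40 F


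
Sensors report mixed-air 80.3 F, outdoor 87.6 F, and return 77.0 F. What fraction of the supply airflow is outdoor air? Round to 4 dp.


frac = (80.3 - 77.0) / (87.6 - 77.0) = 0.3113

0.3113


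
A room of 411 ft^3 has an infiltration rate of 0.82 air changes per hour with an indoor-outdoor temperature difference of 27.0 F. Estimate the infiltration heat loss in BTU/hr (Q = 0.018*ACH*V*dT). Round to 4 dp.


Q = 0.018 * 0.82 * 411 * 27.0 = 163.7917 BTU/hr

163.7917 BTU/hr


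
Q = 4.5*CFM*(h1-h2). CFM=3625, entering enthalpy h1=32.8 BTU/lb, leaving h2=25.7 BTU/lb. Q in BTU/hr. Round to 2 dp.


Q = 4.5 * 3625 * (32.8 - 25.7) = 115818.75 BTU/hr

115818.75 BTU/hr


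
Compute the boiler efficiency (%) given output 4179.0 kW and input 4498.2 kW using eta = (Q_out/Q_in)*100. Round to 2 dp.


eta = (4179.0/4498.2)*100 = 92.90 %

92.90 %


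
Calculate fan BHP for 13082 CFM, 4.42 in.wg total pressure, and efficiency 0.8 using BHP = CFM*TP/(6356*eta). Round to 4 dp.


BHP = 13082 * 4.42 / (6356 * 0.8) = 11.3716 hp

11.3716 hp


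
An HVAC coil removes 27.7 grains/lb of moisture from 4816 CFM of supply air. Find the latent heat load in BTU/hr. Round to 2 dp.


Q = 0.68 * 4816 * 27.7 = 90714.18 BTU/hr

90714.18 BTU/hr


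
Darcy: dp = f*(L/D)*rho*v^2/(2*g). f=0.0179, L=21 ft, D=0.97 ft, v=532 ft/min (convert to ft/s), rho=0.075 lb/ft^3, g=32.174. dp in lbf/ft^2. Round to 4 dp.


v_fps = 532/60 = 8.8667 ft/s
dp = 0.0179*(21/0.97)*0.075*8.8667^2/(2*32.174) = 0.0355 lbf/ft^2

0.0355 lbf/ft^2


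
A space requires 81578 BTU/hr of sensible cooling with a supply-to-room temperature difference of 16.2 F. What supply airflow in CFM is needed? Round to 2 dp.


CFM = 81578 / (1.08 * 16.2) = 4662.67

4662.67 CFM


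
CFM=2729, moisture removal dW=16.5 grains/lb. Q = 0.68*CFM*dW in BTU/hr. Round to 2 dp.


Q = 0.68 * 2729 * 16.5 = 30619.38 BTU/hr

30619.38 BTU/hr


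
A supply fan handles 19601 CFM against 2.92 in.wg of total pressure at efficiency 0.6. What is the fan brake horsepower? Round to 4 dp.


BHP = 19601 * 2.92 / (6356 * 0.6) = 15.0081 hp

15.0081 hp


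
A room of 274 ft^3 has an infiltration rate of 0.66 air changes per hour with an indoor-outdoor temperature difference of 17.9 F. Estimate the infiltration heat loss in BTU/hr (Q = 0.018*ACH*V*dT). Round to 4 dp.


Q = 0.018 * 0.66 * 274 * 17.9 = 58.2666 BTU/hr

58.2666 BTU/hr


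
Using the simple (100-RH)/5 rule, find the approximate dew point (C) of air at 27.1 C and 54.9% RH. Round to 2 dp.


Td = 27.1 - (100-54.9)/5 = 18.08 C

18.08 C


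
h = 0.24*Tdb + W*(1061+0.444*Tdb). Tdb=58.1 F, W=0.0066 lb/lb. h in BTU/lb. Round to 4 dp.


h = 0.24*58.1 + 0.0066*(1061+0.444*58.1) = 21.1169 BTU/lb

21.1169 BTU/lb


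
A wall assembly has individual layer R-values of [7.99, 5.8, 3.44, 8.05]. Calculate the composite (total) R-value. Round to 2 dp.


R_total = 7.99 + 5.8 + 3.44 + 8.05 = 25.28

25.28


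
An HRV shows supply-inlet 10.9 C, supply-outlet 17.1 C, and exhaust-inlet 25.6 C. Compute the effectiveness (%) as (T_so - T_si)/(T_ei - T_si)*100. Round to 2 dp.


eff = (17.1-10.9)/(25.6-10.9)*100 = 42.18 %

42.18 %


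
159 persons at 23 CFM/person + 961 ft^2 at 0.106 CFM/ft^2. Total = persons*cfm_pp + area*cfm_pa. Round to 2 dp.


Total = 159*23 + 961*0.106 = 3758.87 CFM

3758.87 CFM


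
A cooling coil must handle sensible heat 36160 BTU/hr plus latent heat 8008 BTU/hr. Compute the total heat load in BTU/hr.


Qt = 36160 + 8008 = 44168 BTU/hr

44168 BTU/hr


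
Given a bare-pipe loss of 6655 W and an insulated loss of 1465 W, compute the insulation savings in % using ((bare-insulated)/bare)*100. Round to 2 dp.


Savings = ((6655-1465)/6655)*100 = 77.99 %

77.99 %


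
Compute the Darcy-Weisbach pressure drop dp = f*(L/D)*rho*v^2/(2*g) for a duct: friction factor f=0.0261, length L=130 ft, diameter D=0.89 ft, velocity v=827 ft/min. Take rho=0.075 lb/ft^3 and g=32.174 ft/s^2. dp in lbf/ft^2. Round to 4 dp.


v_fps = 827/60 = 13.7833 ft/s
dp = 0.0261*(130/0.89)*0.075*13.7833^2/(2*32.174) = 0.8442 lbf/ft^2

0.8442 lbf/ft^2


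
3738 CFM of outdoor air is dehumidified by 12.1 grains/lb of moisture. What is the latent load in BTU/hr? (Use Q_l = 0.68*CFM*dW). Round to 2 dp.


Q = 0.68 * 3738 * 12.1 = 30756.26 BTU/hr

30756.26 BTU/hr


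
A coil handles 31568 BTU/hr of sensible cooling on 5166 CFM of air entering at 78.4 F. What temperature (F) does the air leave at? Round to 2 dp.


dT = 31568/(1.08*5166) = 5.6581
T_leave = 78.4 - 5.6581 = 72.74 F

72.74 F


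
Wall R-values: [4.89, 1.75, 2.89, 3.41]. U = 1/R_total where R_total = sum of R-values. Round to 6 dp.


R_total = 4.89 + 1.75 + 2.89 + 3.41 = 12.94
U = 1/12.94 = 0.077280

0.077280


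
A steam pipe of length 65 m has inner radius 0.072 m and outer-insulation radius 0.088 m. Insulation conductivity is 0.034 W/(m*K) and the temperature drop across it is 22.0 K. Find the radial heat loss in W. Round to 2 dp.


Q = 2*pi*0.034*65*22.0/ln(0.088/0.072) = 1522.34 W

1522.34 W


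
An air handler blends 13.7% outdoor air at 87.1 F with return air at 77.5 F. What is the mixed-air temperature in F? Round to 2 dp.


T_mix = 77.5 + (13.7/100)*(87.1-77.5) = 78.82 F

78.82 F


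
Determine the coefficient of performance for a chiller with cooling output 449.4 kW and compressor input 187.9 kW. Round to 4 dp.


COP = 449.4 / 187.9 = 2.3917

2.3917


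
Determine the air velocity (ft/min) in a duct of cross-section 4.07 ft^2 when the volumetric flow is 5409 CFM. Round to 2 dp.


V = 5409 / 4.07 = 1328.99 ft/min

1328.99 ft/min


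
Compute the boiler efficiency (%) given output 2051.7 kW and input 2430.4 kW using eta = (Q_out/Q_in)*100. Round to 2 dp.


eta = (2051.7/2430.4)*100 = 84.42 %

84.42 %


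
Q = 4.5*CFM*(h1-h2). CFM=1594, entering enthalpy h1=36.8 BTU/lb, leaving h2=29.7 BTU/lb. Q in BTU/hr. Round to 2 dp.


Q = 4.5 * 1594 * (36.8 - 29.7) = 50928.30 BTU/hr

50928.30 BTU/hr


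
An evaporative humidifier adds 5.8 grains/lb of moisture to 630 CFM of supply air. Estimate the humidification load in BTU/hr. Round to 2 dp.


Q = 0.68 * 630 * 5.8 = 2484.72 BTU/hr

2484.72 BTU/hr


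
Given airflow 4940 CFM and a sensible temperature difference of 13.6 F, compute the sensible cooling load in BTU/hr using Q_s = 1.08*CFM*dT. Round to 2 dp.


Q = 1.08 * 4940 * 13.6 = 72558.72 BTU/hr

72558.72 BTU/hr


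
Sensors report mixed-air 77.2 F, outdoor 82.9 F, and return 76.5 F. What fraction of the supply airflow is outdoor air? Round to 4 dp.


frac = (77.2 - 76.5) / (82.9 - 76.5) = 0.1094

0.1094


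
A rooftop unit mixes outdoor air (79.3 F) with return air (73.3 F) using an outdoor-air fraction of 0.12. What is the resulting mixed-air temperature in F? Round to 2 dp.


T_mix = 0.12*79.3 + 0.88*73.3 = 74.02 F

74.02 F


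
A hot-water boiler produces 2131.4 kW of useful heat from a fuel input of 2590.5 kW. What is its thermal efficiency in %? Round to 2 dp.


eta = (2131.4/2590.5)*100 = 82.28 %

82.28 %


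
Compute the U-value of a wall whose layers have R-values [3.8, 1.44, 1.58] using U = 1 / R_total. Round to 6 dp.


R_total = 3.8 + 1.44 + 1.58 = 6.82
U = 1/6.82 = 0.146628

0.146628


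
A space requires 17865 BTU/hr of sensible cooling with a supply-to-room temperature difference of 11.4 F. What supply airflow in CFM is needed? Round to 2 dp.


CFM = 17865 / (1.08 * 11.4) = 1451.02

1451.02 CFM


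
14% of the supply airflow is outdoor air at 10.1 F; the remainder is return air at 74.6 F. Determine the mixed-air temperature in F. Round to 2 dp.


T_mix = 0.14*10.1 + 0.86*74.6 = 65.57 F

65.57 F


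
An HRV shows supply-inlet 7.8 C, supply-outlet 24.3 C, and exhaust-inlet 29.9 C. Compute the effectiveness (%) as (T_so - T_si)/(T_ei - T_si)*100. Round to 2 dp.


eff = (24.3-7.8)/(29.9-7.8)*100 = 74.66 %

74.66 %


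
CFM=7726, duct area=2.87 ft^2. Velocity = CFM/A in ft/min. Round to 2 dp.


V = 7726 / 2.87 = 2691.99 ft/min

2691.99 ft/min


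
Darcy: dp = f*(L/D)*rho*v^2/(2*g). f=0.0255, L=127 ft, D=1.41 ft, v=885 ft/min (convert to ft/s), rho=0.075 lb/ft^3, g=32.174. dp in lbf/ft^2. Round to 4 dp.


v_fps = 885/60 = 14.75 ft/s
dp = 0.0255*(127/1.41)*0.075*14.75^2/(2*32.174) = 0.5824 lbf/ft^2

0.5824 lbf/ft^2


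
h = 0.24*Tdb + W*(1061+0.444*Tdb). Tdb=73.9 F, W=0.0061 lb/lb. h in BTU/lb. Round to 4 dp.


h = 0.24*73.9 + 0.0061*(1061+0.444*73.9) = 24.4083 BTU/lb

24.4083 BTU/lb


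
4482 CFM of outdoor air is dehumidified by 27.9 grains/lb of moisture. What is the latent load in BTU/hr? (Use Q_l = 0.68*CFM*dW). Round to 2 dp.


Q = 0.68 * 4482 * 27.9 = 85032.50 BTU/hr

85032.50 BTU/hr


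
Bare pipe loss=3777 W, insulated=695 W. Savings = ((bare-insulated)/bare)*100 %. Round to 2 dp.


Savings = ((3777-695)/3777)*100 = 81.60 %

81.60 %


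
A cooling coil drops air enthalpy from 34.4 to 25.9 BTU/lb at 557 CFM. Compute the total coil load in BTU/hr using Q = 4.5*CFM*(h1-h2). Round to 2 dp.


Q = 4.5 * 557 * (34.4 - 25.9) = 21305.25 BTU/hr

21305.25 BTU/hr


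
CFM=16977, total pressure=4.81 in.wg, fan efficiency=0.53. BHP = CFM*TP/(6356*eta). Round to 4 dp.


BHP = 16977 * 4.81 / (6356 * 0.53) = 24.2408 hp

24.2408 hp


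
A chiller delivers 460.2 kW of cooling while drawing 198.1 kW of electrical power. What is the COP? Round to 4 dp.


COP = 460.2 / 198.1 = 2.3231

2.3231


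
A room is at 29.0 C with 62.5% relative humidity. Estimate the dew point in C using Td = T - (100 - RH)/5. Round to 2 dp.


Td = 29.0 - (100-62.5)/5 = 21.50 C

21.50 C


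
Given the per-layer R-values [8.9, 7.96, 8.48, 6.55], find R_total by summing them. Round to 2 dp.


R_total = 8.9 + 7.96 + 8.48 + 6.55 = 31.89

31.89


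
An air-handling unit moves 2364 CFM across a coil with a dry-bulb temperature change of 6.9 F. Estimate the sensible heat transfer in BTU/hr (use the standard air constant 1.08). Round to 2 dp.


Q = 1.08 * 2364 * 6.9 = 17616.53 BTU/hr

17616.53 BTU/hr


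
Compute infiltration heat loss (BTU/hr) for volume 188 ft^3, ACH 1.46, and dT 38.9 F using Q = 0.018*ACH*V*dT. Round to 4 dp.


Q = 0.018 * 1.46 * 188 * 38.9 = 192.1909 BTU/hr

192.1909 BTU/hr


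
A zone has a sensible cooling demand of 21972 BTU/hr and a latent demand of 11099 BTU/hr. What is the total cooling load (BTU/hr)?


Qt = 21972 + 11099 = 33071 BTU/hr

33071 BTU/hr


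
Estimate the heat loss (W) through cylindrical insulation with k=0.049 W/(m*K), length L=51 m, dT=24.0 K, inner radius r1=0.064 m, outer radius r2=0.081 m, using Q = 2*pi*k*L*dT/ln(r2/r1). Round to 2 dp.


Q = 2*pi*0.049*51*24.0/ln(0.081/0.064) = 1599.72 W

1599.72 W


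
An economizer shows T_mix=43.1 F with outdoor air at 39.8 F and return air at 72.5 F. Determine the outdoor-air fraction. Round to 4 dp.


frac = (43.1 - 72.5) / (39.8 - 72.5) = 0.8991

0.8991


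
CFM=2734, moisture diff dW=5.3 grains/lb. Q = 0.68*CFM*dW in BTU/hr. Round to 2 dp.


Q = 0.68 * 2734 * 5.3 = 9853.34 BTU/hr

9853.34 BTU/hr


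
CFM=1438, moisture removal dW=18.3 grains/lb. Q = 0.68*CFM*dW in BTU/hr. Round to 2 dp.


Q = 0.68 * 1438 * 18.3 = 17894.47 BTU/hr

17894.47 BTU/hr


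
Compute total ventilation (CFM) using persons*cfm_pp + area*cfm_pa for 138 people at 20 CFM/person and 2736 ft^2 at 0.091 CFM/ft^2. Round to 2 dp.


Total = 138*20 + 2736*0.091 = 3008.98 CFM

3008.98 CFM


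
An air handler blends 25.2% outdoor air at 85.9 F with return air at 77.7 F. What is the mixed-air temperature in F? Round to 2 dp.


T_mix = 77.7 + (25.2/100)*(85.9-77.7) = 79.77 F

79.77 F


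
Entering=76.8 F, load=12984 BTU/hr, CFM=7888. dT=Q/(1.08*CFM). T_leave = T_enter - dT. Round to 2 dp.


dT = 12984/(1.08*7888) = 1.5241
T_leave = 76.8 - 1.5241 = 75.28 F

75.28 F


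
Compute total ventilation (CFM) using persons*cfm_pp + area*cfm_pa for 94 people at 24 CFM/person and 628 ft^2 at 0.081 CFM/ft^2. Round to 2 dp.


Total = 94*24 + 628*0.081 = 2306.87 CFM

2306.87 CFM


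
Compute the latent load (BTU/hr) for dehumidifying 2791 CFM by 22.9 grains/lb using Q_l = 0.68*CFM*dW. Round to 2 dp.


Q = 0.68 * 2791 * 22.9 = 43461.45 BTU/hr

43461.45 BTU/hr


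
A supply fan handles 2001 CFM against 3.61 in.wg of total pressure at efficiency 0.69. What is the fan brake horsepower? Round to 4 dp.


BHP = 2001 * 3.61 / (6356 * 0.69) = 1.6471 hp

1.6471 hp


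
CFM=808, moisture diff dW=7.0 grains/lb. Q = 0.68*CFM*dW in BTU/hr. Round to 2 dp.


Q = 0.68 * 808 * 7.0 = 3846.08 BTU/hr

3846.08 BTU/hr


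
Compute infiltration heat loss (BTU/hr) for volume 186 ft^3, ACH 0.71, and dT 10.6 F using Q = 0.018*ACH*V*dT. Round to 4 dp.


Q = 0.018 * 0.71 * 186 * 10.6 = 25.1970 BTU/hr

25.1970 BTU/hr


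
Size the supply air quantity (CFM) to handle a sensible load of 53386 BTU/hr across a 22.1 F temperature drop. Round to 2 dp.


CFM = 53386 / (1.08 * 22.1) = 2236.72

2236.72 CFM


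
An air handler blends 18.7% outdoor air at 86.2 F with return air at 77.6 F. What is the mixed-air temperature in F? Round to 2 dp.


T_mix = 77.6 + (18.7/100)*(86.2-77.6) = 79.21 F

79.21 F


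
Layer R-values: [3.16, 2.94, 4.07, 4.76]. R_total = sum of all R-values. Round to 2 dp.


R_total = 3.16 + 2.94 + 4.07 + 4.76 = 14.93

14.93


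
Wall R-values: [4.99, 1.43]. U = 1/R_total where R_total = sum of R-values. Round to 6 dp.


R_total = 4.99 + 1.43 = 6.42
U = 1/6.42 = 0.155763

0.155763


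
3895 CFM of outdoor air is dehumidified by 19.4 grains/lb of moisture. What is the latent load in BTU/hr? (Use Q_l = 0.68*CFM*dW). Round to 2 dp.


Q = 0.68 * 3895 * 19.4 = 51382.84 BTU/hr

51382.84 BTU/hr


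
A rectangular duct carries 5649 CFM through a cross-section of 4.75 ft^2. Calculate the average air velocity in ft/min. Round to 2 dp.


V = 5649 / 4.75 = 1189.26 ft/min

1189.26 ft/min


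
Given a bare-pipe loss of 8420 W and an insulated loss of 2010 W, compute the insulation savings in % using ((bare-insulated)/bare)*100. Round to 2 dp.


Savings = ((8420-2010)/8420)*100 = 76.13 %

76.13 %


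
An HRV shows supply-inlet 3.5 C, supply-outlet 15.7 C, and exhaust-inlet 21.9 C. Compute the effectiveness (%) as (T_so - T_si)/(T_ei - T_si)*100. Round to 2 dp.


eff = (15.7-3.5)/(21.9-3.5)*100 = 66.30 %

66.30 %


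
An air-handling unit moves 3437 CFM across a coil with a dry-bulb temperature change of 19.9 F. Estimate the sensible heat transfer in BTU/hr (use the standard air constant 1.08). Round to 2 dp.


Q = 1.08 * 3437 * 19.9 = 73868.00 BTU/hr

73868.00 BTU/hr


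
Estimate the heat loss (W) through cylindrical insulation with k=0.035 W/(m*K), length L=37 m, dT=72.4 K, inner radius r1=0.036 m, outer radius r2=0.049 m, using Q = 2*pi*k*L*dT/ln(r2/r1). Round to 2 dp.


Q = 2*pi*0.035*37*72.4/ln(0.049/0.036) = 1910.79 W

1910.79 W


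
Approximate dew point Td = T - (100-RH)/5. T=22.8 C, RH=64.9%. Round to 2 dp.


Td = 22.8 - (100-64.9)/5 = 15.78 C

15.78 C


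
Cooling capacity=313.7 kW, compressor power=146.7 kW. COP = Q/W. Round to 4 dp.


COP = 313.7 / 146.7 = 2.1384

2.1384


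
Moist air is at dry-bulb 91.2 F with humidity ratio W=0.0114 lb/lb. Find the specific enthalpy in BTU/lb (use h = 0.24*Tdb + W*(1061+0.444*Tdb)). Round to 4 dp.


h = 0.24*91.2 + 0.0114*(1061+0.444*91.2) = 34.4450 BTU/lb

34.4450 BTU/lb


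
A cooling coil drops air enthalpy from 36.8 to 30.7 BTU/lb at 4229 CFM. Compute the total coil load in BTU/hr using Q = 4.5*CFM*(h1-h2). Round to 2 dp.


Q = 4.5 * 4229 * (36.8 - 30.7) = 116086.05 BTU/hr

116086.05 BTU/hr


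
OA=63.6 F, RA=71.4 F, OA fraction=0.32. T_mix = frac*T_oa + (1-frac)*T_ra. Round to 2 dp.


T_mix = 0.32*63.6 + 0.68*71.4 = 68.90 F

68.90 F


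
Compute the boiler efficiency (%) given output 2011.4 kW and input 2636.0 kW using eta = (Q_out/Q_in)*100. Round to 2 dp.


eta = (2011.4/2636.0)*100 = 76.31 %

76.31 %


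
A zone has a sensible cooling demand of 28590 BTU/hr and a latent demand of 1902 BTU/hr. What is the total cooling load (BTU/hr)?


Qt = 28590 + 1902 = 30492 BTU/hr

30492 BTU/hr


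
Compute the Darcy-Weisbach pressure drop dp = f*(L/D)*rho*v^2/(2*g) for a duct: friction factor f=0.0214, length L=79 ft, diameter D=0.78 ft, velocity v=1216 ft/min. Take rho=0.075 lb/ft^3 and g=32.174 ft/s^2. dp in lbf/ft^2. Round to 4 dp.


v_fps = 1216/60 = 20.2667 ft/s
dp = 0.0214*(79/0.78)*0.075*20.2667^2/(2*32.174) = 1.0376 lbf/ft^2

1.0376 lbf/ft^2


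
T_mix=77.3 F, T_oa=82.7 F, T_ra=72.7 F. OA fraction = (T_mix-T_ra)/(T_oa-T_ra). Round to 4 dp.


frac = (77.3 - 72.7) / (82.7 - 72.7) = 0.4600

0.4600


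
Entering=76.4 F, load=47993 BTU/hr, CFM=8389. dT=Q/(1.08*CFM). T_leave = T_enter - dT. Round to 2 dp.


dT = 47993/(1.08*8389) = 5.2972
T_leave = 76.4 - 5.2972 = 71.10 F

71.10 F


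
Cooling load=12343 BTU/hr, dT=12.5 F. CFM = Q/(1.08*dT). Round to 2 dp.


CFM = 12343 / (1.08 * 12.5) = 914.30

914.30 CFM


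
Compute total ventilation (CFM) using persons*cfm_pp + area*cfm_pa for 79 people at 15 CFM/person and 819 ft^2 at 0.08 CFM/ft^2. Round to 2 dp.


Total = 79*15 + 819*0.08 = 1250.52 CFM

1250.52 CFM


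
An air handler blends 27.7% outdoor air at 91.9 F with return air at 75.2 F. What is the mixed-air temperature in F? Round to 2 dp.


T_mix = 75.2 + (27.7/100)*(91.9-75.2) = 79.83 F

79.83 F


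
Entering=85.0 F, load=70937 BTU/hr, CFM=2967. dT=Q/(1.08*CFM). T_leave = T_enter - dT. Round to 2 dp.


dT = 70937/(1.08*2967) = 22.1376
T_leave = 85.0 - 22.1376 = 62.86 F

62.86 F


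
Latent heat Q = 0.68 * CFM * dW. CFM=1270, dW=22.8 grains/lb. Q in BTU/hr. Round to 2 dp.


Q = 0.68 * 1270 * 22.8 = 19690.08 BTU/hr

19690.08 BTU/hr


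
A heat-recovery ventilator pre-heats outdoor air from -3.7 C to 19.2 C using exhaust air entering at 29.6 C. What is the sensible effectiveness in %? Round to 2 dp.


eff = (19.2-(-3.7))/(29.6-(-3.7))*100 = 68.77 %

68.77 %


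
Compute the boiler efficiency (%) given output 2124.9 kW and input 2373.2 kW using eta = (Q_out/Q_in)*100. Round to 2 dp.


eta = (2124.9/2373.2)*100 = 89.54 %

89.54 %


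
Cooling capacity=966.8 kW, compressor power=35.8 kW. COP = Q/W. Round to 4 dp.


COP = 966.8 / 35.8 = 27.0056

27.0056


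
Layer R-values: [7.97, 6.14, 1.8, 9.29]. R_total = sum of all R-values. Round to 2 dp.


R_total = 7.97 + 6.14 + 1.8 + 9.29 = 25.20

25.20


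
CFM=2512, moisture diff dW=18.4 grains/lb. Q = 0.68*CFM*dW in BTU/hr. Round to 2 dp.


Q = 0.68 * 2512 * 18.4 = 31430.14 BTU/hr

31430.14 BTU/hr


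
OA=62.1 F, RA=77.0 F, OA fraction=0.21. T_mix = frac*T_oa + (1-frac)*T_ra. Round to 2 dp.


T_mix = 0.21*62.1 + 0.79*77.0 = 73.87 F

73.87 F


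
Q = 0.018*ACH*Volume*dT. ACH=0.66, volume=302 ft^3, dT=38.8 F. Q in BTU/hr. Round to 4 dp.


Q = 0.018 * 0.66 * 302 * 38.8 = 139.2051 BTU/hr

139.2051 BTU/hr


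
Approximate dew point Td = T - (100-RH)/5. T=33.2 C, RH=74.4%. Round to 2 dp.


Td = 33.2 - (100-74.4)/5 = 28.08 C

28.08 C


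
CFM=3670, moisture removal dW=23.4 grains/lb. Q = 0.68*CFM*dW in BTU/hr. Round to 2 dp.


Q = 0.68 * 3670 * 23.4 = 58397.04 BTU/hr

58397.04 BTU/hr


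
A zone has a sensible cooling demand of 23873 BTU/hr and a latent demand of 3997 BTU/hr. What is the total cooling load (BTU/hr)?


Qt = 23873 + 3997 = 27870 BTU/hr

27870 BTU/hr


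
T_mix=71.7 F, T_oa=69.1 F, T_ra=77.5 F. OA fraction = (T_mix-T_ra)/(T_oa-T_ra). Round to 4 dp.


frac = (71.7 - 77.5) / (69.1 - 77.5) = 0.6905

0.6905


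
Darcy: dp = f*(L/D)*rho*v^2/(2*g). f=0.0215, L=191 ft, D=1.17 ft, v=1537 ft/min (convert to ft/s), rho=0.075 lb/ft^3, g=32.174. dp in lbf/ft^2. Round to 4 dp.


v_fps = 1537/60 = 25.6167 ft/s
dp = 0.0215*(191/1.17)*0.075*25.6167^2/(2*32.174) = 2.6845 lbf/ft^2

2.6845 lbf/ft^2


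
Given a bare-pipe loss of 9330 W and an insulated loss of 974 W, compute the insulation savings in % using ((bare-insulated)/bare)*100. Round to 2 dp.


Savings = ((9330-974)/9330)*100 = 89.56 %

89.56 %


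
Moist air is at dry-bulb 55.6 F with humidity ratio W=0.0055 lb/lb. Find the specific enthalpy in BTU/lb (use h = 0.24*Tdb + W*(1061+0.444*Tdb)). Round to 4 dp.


h = 0.24*55.6 + 0.0055*(1061+0.444*55.6) = 19.3153 BTU/lb

19.3153 BTU/lb


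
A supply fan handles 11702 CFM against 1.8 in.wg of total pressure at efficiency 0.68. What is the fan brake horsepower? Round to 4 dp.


BHP = 11702 * 1.8 / (6356 * 0.68) = 4.8735 hp

4.8735 hp


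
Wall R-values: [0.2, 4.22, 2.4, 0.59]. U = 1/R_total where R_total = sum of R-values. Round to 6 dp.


R_total = 0.2 + 4.22 + 2.4 + 0.59 = 7.41
U = 1/7.41 = 0.134953

0.134953


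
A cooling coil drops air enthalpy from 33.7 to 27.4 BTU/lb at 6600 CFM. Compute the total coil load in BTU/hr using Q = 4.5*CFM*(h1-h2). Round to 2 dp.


Q = 4.5 * 6600 * (33.7 - 27.4) = 187110.00 BTU/hr

187110.00 BTU/hr


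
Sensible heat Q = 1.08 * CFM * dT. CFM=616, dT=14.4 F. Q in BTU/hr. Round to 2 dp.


Q = 1.08 * 616 * 14.4 = 9580.03 BTU/hr

9580.03 BTU/hr


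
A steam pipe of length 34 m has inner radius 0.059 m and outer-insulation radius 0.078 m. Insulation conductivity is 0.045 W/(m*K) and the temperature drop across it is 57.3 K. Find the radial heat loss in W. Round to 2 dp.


Q = 2*pi*0.045*34*57.3/ln(0.078/0.059) = 1973.13 W

1973.13 W


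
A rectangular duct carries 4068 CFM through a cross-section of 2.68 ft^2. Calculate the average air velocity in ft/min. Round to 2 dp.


V = 4068 / 2.68 = 1517.91 ft/min

1517.91 ft/min


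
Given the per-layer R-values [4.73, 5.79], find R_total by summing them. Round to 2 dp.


R_total = 4.73 + 5.79 = 10.52

10.52


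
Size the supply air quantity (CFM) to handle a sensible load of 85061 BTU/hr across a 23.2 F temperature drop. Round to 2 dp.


CFM = 85061 / (1.08 * 23.2) = 3394.84

3394.84 CFM


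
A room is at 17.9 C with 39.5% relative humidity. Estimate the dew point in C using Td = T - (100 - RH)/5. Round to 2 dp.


Td = 17.9 - (100-39.5)/5 = 5.80 C

5.80 C


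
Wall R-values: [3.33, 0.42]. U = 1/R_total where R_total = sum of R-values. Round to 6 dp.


R_total = 3.33 + 0.42 = 3.75
U = 1/3.75 = 0.266667

0.266667


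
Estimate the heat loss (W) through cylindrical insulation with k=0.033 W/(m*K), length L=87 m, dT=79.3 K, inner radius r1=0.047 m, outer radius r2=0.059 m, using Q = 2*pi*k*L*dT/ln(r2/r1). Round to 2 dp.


Q = 2*pi*0.033*87*79.3/ln(0.059/0.047) = 6290.93 W

6290.93 W


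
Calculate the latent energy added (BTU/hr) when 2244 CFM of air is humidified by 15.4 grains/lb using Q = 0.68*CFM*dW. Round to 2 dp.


Q = 0.68 * 2244 * 15.4 = 23499.17 BTU/hr

23499.17 BTU/hr


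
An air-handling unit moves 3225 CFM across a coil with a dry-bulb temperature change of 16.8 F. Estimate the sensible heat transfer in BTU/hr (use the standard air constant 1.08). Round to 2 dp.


Q = 1.08 * 3225 * 16.8 = 58514.40 BTU/hr

58514.40 BTU/hr


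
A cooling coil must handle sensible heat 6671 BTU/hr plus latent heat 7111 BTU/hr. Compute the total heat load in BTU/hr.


Qt = 6671 + 7111 = 13782 BTU/hr

13782 BTU/hr


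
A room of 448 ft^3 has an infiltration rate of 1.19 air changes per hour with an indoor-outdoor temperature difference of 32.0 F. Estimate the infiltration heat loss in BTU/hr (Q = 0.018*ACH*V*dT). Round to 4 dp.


Q = 0.018 * 1.19 * 448 * 32.0 = 307.0771 BTU/hr

307.0771 BTU/hr


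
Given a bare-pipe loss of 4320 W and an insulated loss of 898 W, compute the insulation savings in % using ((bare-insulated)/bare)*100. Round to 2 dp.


Savings = ((4320-898)/4320)*100 = 79.21 %

79.21 %


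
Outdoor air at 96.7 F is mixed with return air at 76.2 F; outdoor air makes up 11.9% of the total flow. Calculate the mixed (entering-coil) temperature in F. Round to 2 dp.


T_mix = 76.2 + (11.9/100)*(96.7-76.2) = 78.64 F

78.64 F


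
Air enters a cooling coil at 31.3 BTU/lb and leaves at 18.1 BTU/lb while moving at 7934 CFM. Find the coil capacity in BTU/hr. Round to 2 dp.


Q = 4.5 * 7934 * (31.3 - 18.1) = 471279.60 BTU/hr

471279.60 BTU/hr


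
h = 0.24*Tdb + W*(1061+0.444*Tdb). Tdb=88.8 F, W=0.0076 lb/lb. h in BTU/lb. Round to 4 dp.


h = 0.24*88.8 + 0.0076*(1061+0.444*88.8) = 29.6752 BTU/lb

29.6752 BTU/lb


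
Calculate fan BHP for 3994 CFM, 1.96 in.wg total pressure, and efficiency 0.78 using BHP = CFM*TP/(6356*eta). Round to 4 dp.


BHP = 3994 * 1.96 / (6356 * 0.78) = 1.5790 hp

1.5790 hp


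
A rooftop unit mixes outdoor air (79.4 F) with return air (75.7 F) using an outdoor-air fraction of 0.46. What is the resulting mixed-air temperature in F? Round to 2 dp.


T_mix = 0.46*79.4 + 0.54*75.7 = 77.40 F

77.40 F


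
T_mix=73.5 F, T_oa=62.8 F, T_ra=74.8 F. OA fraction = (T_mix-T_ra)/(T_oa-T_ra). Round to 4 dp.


frac = (73.5 - 74.8) / (62.8 - 74.8) = 0.1083

0.1083


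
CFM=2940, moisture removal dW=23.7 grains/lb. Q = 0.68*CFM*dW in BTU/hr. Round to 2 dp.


Q = 0.68 * 2940 * 23.7 = 47381.04 BTU/hr

47381.04 BTU/hr


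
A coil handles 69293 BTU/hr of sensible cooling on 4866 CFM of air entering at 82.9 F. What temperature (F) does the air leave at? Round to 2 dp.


dT = 69293/(1.08*4866) = 13.1854
T_leave = 82.9 - 13.1854 = 69.71 F

69.71 F


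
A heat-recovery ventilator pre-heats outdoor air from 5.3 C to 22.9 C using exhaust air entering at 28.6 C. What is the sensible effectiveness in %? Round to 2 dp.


eff = (22.9-5.3)/(28.6-5.3)*100 = 75.54 %

75.54 %


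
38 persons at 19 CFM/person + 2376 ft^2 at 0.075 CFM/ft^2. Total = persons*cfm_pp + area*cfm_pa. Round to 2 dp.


Total = 38*19 + 2376*0.075 = 900.20 CFM

900.20 CFM


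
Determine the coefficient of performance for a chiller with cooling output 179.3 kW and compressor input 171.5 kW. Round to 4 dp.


COP = 179.3 / 171.5 = 1.0455

1.0455


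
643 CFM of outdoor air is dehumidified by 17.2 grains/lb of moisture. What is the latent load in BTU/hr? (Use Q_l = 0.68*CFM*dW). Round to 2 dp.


Q = 0.68 * 643 * 17.2 = 7520.53 BTU/hr

7520.53 BTU/hr


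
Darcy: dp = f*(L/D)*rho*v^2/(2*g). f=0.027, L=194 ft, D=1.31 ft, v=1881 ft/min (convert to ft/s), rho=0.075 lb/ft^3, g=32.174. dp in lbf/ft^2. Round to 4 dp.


v_fps = 1881/60 = 31.35 ft/s
dp = 0.027*(194/1.31)*0.075*31.35^2/(2*32.174) = 4.5803 lbf/ft^2

4.5803 lbf/ft^2


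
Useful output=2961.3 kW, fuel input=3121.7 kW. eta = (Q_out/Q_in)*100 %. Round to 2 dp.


eta = (2961.3/3121.7)*100 = 94.86 %

94.86 %


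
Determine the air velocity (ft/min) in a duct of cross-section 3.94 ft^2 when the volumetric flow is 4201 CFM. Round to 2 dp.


V = 4201 / 3.94 = 1066.24 ft/min

1066.24 ft/min


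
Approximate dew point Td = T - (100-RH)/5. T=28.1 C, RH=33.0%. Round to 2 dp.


Td = 28.1 - (100-33.0)/5 = 14.70 C

14.70 C


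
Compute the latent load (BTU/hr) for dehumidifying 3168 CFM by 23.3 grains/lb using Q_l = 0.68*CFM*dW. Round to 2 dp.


Q = 0.68 * 3168 * 23.3 = 50193.79 BTU/hr

50193.79 BTU/hr


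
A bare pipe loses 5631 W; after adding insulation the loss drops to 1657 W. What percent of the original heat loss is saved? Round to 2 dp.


Savings = ((5631-1657)/5631)*100 = 70.57 %

70.57 %


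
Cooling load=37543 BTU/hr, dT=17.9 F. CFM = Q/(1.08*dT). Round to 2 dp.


CFM = 37543 / (1.08 * 17.9) = 1942.01

1942.01 CFM


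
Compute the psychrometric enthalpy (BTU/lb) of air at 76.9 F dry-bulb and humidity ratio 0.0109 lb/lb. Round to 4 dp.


h = 0.24*76.9 + 0.0109*(1061+0.444*76.9) = 30.3931 BTU/lb

30.3931 BTU/lb


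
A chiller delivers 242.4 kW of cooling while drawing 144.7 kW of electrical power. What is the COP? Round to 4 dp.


COP = 242.4 / 144.7 = 1.6752

1.6752


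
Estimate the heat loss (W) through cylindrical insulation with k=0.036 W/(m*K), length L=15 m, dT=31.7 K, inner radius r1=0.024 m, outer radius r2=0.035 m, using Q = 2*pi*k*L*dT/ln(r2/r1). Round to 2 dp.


Q = 2*pi*0.036*15*31.7/ln(0.035/0.024) = 285.07 W

285.07 W


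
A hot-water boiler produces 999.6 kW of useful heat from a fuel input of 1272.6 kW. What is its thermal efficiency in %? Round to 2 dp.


eta = (999.6/1272.6)*100 = 78.55 %

78.55 %


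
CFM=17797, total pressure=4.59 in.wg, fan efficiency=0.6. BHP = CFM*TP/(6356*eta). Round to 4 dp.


BHP = 17797 * 4.59 / (6356 * 0.6) = 21.4202 hp

21.4202 hp


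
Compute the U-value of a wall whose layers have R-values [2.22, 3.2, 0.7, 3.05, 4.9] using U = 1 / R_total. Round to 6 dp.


R_total = 2.22 + 3.2 + 0.7 + 3.05 + 4.9 = 14.07
U = 1/14.07 = 0.071073

0.071073


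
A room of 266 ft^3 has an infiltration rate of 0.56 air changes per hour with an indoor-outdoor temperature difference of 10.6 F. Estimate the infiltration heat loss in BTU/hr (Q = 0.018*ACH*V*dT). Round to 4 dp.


Q = 0.018 * 0.56 * 266 * 10.6 = 28.4216 BTU/hr

28.4216 BTU/hr


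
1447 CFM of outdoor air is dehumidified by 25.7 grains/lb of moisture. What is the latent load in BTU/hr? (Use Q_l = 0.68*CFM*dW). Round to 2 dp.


Q = 0.68 * 1447 * 25.7 = 25287.77 BTU/hr

25287.77 BTU/hr


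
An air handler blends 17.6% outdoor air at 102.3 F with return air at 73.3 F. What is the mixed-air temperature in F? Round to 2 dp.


T_mix = 73.3 + (17.6/100)*(102.3-73.3) = 78.40 F

78.40 F


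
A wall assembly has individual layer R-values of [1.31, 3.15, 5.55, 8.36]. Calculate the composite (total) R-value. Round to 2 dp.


R_total = 1.31 + 3.15 + 5.55 + 8.36 = 18.37

18.37


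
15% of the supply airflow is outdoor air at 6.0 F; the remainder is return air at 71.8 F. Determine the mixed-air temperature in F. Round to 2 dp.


T_mix = 0.15*6.0 + 0.85*71.8 = 61.93 F

61.93 F


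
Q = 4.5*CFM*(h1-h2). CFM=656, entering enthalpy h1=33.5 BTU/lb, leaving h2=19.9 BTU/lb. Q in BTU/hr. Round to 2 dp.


Q = 4.5 * 656 * (33.5 - 19.9) = 40147.20 BTU/hr

40147.20 BTU/hr


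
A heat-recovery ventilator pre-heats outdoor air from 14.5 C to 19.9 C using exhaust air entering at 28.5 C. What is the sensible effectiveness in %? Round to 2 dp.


eff = (19.9-14.5)/(28.5-14.5)*100 = 38.57 %

38.57 %


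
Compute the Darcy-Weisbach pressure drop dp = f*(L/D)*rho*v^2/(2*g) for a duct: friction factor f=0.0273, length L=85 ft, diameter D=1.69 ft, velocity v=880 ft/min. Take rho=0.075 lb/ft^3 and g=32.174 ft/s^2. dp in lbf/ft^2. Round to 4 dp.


v_fps = 880/60 = 14.6667 ft/s
dp = 0.0273*(85/1.69)*0.075*14.6667^2/(2*32.174) = 0.3443 lbf/ft^2

0.3443 lbf/ft^2


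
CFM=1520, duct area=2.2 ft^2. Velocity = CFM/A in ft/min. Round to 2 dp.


V = 1520 / 2.2 = 690.91 ft/min

690.91 ft/min


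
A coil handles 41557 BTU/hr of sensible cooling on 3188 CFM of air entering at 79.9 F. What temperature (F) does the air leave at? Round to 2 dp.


dT = 41557/(1.08*3188) = 12.0699
T_leave = 79.9 - 12.0699 = 67.83 F

67.83 F


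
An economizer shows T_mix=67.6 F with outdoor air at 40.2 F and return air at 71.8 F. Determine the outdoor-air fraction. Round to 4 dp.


frac = (67.6 - 71.8) / (40.2 - 71.8) = 0.1329

0.1329


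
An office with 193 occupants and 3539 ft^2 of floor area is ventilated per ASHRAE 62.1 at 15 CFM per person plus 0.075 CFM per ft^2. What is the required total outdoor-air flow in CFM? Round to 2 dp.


Total = 193*15 + 3539*0.075 = 3160.43 CFM

3160.43 CFM


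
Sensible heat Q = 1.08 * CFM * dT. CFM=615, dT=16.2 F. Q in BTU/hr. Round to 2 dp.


Q = 1.08 * 615 * 16.2 = 10760.04 BTU/hr

10760.04 BTU/hr


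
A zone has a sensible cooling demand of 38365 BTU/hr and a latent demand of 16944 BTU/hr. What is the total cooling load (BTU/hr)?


Qt = 38365 + 16944 = 55309 BTU/hr

55309 BTU/hr


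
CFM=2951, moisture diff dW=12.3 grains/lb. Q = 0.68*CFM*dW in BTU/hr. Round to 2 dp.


Q = 0.68 * 2951 * 12.3 = 24682.16 BTU/hr

24682.16 BTU/hr


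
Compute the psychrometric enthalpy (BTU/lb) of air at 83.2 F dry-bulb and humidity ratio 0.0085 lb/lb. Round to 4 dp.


h = 0.24*83.2 + 0.0085*(1061+0.444*83.2) = 29.3005 BTU/lb

29.3005 BTU/lb


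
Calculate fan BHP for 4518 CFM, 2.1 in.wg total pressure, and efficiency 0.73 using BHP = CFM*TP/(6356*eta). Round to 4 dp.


BHP = 4518 * 2.1 / (6356 * 0.73) = 2.0448 hp

2.0448 hp


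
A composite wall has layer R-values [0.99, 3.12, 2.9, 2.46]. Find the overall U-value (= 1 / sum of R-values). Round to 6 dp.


R_total = 0.99 + 3.12 + 2.9 + 2.46 = 9.47
U = 1/9.47 = 0.105597

0.105597


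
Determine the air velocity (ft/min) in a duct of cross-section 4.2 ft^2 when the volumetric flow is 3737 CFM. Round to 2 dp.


V = 3737 / 4.2 = 889.76 ft/min

889.76 ft/min


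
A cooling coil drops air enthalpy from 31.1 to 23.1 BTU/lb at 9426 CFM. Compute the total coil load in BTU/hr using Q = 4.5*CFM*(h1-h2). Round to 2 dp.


Q = 4.5 * 9426 * (31.1 - 23.1) = 339336.00 BTU/hr

339336.00 BTU/hr


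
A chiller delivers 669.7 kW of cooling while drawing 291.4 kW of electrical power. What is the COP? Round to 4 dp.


COP = 669.7 / 291.4 = 2.2982

2.2982


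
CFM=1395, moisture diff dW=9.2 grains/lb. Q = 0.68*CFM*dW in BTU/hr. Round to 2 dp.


Q = 0.68 * 1395 * 9.2 = 8727.12 BTU/hr

8727.12 BTU/hr


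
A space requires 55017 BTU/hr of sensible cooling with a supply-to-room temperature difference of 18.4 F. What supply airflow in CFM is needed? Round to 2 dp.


CFM = 55017 / (1.08 * 18.4) = 2768.57

2768.57 CFM


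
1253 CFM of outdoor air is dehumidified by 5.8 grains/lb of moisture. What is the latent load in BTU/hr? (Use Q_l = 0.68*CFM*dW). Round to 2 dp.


Q = 0.68 * 1253 * 5.8 = 4941.83 BTU/hr

4941.83 BTU/hr


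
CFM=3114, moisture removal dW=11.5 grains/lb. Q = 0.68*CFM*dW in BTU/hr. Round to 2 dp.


Q = 0.68 * 3114 * 11.5 = 24351.48 BTU/hr

24351.48 BTU/hr


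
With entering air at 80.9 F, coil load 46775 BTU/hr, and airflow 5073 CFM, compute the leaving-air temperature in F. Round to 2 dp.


dT = 46775/(1.08*5073) = 8.5374
T_leave = 80.9 - 8.5374 = 72.36 F

72.36 F


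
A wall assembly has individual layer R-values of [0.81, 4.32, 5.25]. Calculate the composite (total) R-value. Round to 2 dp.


R_total = 0.81 + 4.32 + 5.25 = 10.38

10.38


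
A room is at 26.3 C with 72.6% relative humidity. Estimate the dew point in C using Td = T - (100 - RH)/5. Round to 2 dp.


Td = 26.3 - (100-72.6)/5 = 20.82 C

20.82 C


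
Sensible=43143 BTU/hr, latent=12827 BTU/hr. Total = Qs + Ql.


Qt = 43143 + 12827 = 55970 BTU/hr

55970 BTU/hr


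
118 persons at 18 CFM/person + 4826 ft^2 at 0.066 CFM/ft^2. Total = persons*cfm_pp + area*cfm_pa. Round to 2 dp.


Total = 118*18 + 4826*0.066 = 2442.52 CFM

2442.52 CFM


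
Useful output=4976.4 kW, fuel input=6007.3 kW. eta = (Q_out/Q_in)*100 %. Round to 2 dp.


eta = (4976.4/6007.3)*100 = 82.84 %

82.84 %


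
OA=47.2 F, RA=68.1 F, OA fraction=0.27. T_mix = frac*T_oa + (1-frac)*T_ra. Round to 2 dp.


T_mix = 0.27*47.2 + 0.73*68.1 = 62.46 F

62.46 F


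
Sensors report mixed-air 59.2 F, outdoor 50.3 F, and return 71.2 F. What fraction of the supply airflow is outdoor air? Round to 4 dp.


frac = (59.2 - 71.2) / (50.3 - 71.2) = 0.5742

0.5742
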